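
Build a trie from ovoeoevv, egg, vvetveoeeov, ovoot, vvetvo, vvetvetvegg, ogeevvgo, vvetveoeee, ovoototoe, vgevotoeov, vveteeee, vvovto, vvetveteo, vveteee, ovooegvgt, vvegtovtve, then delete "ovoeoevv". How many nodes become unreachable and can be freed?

5

Walk "ovoeoevv" from the leaf back toward the root, removing each node that no remaining word uses.
The suffix "eoevv" (5 nodes) is used only by "ovoeoevv"; the node for "ovo" still has the child "o", so pruning stops there.
Nodes removed: 5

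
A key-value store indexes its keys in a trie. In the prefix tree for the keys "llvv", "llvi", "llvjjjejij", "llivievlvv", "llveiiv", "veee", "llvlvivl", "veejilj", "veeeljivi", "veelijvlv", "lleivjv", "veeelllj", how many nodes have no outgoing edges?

Leaves are exactly the stored words that no other stored word extends.
Those words: "lleivjv", "llivievlvv", "llveiiv", "llvi", "llvjjjejij", "llvlvivl", "llvv", "veeeljivi", "veeelllj", "veejilj", "veelijvlv"
Leaf count: 11

11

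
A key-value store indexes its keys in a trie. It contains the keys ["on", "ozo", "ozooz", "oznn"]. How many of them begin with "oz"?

Walk to "oz"; the words in its subtree are exactly those with that prefix.
Matches: "oznn", "ozo", "ozooz"
Count: 3

3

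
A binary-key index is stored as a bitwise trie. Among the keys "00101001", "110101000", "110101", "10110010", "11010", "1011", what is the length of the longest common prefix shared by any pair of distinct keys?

The deepest shared node is where two words last agree before diverging.
e.g. "110101" and "110101000" share the prefix "110101" of length 6; no pair shares a longer one.
Longest shared-prefix length: 6

6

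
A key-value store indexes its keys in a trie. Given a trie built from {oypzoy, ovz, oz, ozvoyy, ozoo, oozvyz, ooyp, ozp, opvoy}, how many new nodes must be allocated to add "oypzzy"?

2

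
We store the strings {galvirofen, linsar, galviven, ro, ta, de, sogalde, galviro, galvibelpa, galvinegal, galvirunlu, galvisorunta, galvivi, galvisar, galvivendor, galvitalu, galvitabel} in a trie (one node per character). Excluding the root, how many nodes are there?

Insert word by word; a character creates a node only if that edge doesn't already exist:
  "galvirofen" → 10 new (g, a, l, v, i, r, o, f, e, n)
  "linsar" → 6 new (l, i, n, s, a, r)
  "galviven" → prefix "galvi" already present; 3 new (v, e, n)
  "ro" → 2 new (r, o)
  "ta" → 2 new (t, a)
  "de" → 2 new (d, e)
  "sogalde" → 7 new (s, o, g, a, l, d, e)
  "galviro" → prefix "galviro" already present; 0 new (none)
  "galvibelpa" → prefix "galvi" already present; 5 new (b, e, l, p, a)
  "galvinegal" → prefix "galvi" already present; 5 new (n, e, g, a, l)
  "galvirunlu" → prefix "galvir" already present; 4 new (u, n, l, u)
  "galvisorunta" → prefix "galvi" already present; 7 new (s, o, r, u, n, t, a)
  "galvivi" → prefix "galviv" already present; 1 new (i)
  "galvisar" → prefix "galvis" already present; 2 new (a, r)
  "galvivendor" → prefix "galviven" already present; 3 new (d, o, r)
  "galvitalu" → prefix "galvi" already present; 4 new (t, a, l, u)
  "galvitabel" → prefix "galvita" already present; 3 new (b, e, l)
Total nodes = 10 + 6 + 3 + 2 + 2 + 2 + 7 + 0 + 5 + 5 + 4 + 7 + 1 + 2 + 3 + 4 + 3 = 66

66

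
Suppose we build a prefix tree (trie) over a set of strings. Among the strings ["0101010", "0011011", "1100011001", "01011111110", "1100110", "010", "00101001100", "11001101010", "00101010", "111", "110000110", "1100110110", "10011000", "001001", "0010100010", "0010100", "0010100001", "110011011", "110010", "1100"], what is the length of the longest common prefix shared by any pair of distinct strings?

9

The deepest shared node is where two words last agree before diverging.
"110011011" and "1100110110" agree on "110011011" (9 characters) before diverging; nothing deeper is shared.
Longest shared-prefix length: 9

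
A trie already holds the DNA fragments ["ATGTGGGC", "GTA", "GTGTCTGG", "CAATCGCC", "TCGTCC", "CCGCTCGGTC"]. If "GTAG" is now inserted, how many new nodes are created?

The longest prefix of "GTAG" already in the trie is "GTA" (length 3).
New nodes needed: |"GTAG"| − 3 = 4 − 3 = 1.

1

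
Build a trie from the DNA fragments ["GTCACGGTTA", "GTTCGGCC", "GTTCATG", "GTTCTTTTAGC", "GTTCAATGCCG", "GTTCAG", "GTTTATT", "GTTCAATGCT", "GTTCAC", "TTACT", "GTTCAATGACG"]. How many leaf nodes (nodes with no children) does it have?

11

Leaves are exactly the stored words that no other stored word extends.
Those words: "GTCACGGTTA", "GTTCAATGACG", "GTTCAATGCCG", "GTTCAATGCT", "GTTCAC", "GTTCAG", "GTTCATG", "GTTCGGCC", "GTTCTTTTAGC", "GTTTATT", "TTACT"
Leaf count: 11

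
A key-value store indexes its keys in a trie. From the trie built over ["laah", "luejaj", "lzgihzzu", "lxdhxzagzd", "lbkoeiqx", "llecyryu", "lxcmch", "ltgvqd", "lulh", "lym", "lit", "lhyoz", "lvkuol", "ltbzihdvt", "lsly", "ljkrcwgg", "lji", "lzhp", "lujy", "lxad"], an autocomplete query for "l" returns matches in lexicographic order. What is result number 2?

Words with prefix "l", in lexicographic order: "laah", "lbkoeiqx", "lhyoz", "lit", "lji", "ljkrcwgg", "llecyryu", "lsly", "ltbzihdvt", "ltgvqd", "luejaj", "lujy", "lulh", "lvkuol", "lxad", "lxcmch", "lxdhxzagzd", "lym", "lzgihzzu", "lzhp"
Position 2: lbkoeiqx

lbkoeiqx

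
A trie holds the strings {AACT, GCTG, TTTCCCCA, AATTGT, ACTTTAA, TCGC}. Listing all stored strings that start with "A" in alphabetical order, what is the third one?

Filter for "A…" and sort: "AACT", "AATTGT", "ACTTTAA"
Position 3: ACTTTAA

ACTTTAA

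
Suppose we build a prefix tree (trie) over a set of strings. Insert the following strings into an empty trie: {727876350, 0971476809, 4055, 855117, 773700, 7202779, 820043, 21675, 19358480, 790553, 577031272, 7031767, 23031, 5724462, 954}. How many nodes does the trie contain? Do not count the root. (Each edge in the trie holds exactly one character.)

89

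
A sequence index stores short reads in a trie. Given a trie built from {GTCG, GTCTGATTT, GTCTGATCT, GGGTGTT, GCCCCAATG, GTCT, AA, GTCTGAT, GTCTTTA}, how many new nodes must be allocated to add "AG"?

1

Walking "AG" from the root, the first 1 characters ("A") follow existing edges; "G" is the first miss.
New nodes needed: |"AG"| − 1 = 2 − 1 = 1.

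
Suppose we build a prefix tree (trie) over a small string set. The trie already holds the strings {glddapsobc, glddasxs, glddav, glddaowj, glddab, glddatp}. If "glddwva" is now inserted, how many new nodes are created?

Walking "glddwva" from the root, the first 4 characters ("gldd") follow existing edges; "w" is the first miss.
Each of the 3 remaining characters creates one node.

3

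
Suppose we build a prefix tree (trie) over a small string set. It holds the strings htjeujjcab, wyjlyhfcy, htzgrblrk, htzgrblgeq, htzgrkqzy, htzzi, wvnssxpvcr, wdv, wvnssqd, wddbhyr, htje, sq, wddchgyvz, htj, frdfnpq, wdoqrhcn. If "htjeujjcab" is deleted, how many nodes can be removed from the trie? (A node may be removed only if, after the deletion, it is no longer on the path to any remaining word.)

6

Walk "htjeujjcab" from the leaf back toward the root, removing each node that no remaining word uses.
The suffix "ujjcab" (6 nodes) is used only by "htjeujjcab"; "htje" is itself a stored word, so pruning stops there.
Nodes removed: 6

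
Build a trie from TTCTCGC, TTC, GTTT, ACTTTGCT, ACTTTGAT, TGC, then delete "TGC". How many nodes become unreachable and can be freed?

2

After clearing the end-marker at "TGC", prune upward until reaching a node still needed by another word.
The suffix "GC" (2 nodes) is used only by "TGC"; the node for "T" still has the child "T", so pruning stops there.
Nodes removed: 2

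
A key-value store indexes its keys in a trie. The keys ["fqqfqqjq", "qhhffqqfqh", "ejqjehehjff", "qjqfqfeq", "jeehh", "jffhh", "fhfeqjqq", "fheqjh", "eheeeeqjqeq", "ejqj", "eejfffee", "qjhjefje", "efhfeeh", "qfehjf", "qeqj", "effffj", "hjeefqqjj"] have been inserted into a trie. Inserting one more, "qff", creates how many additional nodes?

1

Walking "qff" from the root, the first 2 characters ("qf") follow existing edges; "f" is the first miss.
Each of the 1 remaining characters creates one node.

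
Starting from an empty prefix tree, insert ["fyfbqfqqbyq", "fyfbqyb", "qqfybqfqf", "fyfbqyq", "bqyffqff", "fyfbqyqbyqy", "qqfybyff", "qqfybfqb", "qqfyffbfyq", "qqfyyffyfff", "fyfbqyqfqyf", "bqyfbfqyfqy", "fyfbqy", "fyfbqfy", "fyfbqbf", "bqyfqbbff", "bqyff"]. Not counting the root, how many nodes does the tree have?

Insert word by word; a character creates a node only if that edge doesn't already exist:
  "fyfbqfqqbyq" → 11 new (f, y, f, b, q, f, q, q, b, y, q)
  "fyfbqyb" → prefix "fyfbq" already present; 2 new (y, b)
  "qqfybqfqf" → 9 new (q, q, f, y, b, q, f, q, f)
  "fyfbqyq" → prefix "fyfbqy" already present; 1 new (q)
  "bqyffqff" → 8 new (b, q, y, f, f, q, f, f)
  "fyfbqyqbyqy" → prefix "fyfbqyq" already present; 4 new (b, y, q, y)
  "qqfybyff" → prefix "qqfyb" already present; 3 new (y, f, f)
  "qqfybfqb" → prefix "qqfyb" already present; 3 new (f, q, b)
  "qqfyffbfyq" → prefix "qqfy" already present; 6 new (f, f, b, f, y, q)
  "qqfyyffyfff" → prefix "qqfy" already present; 7 new (y, f, f, y, f, f, f)
  "fyfbqyqfqyf" → prefix "fyfbqyq" already present; 4 new (f, q, y, f)
  "bqyfbfqyfqy" → prefix "bqyf" already present; 7 new (b, f, q, y, f, q, y)
  "fyfbqy" → prefix "fyfbqy" already present; 0 new (none)
  "fyfbqfy" → prefix "fyfbqf" already present; 1 new (y)
  "fyfbqbf" → prefix "fyfbq" already present; 2 new (b, f)
  "bqyfqbbff" → prefix "bqyf" already present; 5 new (q, b, b, f, f)
  "bqyff" → prefix "bqyff" already present; 0 new (none)
Total nodes = 11 + 2 + 9 + 1 + 8 + 4 + 3 + 3 + 6 + 7 + 4 + 7 + 0 + 1 + 2 + 5 + 0 = 73

73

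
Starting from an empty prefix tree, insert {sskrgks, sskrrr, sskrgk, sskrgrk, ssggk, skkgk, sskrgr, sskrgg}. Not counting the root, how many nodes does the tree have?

19

Count nodes per top-level branch (shared prefixes stored once):
  's'-branch (skkgk, ssggk, sskrgg, sskrgk, sskrgks, sskrgr, sskrgrk, sskrrr): 19 nodes
Sum: 19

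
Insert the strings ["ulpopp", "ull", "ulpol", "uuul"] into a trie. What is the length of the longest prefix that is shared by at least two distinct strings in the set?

4

Equivalently: take the maximum, over all pairs, of their longest common prefix length.
e.g. "ulpol" and "ulpopp" share the prefix "ulpo" of length 4; no pair shares a longer one.
Longest shared-prefix length: 4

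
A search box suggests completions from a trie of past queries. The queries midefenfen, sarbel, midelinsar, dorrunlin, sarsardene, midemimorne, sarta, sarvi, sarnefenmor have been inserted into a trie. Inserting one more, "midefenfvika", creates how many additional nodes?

4

The longest prefix of "midefenfvika" already in the trie is "midefenf" (length 8).
New nodes needed: |"midefenfvika"| − 8 = 12 − 8 = 4.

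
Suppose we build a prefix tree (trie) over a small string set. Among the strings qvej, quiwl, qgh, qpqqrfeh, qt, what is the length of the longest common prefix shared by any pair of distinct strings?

1

The deepest shared node is where two words last agree before diverging.
"qgh" and "qpqqrfeh" agree on "q" (1 characters) before diverging; nothing deeper is shared.
Longest shared-prefix length: 1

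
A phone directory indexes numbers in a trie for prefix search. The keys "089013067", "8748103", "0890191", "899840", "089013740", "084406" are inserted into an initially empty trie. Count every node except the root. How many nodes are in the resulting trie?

Trie structure (* marks end of a word):
(root)
├─ 0
│  └─ 8
│     ├─ 4
│     │  └─ 4
│     │     └─ 0
│     │        └─ 6 *
│     └─ 9
│        └─ 0
│           └─ 1
│              ├─ 3
│              │  ├─ 0
│              │  │  └─ 6
│              │  │     └─ 7 *
│              │  └─ 7
│              │     └─ 4
│              │        └─ 0 *
│              └─ 9
│                 └─ 1 *
└─ 8
   ├─ 7
   │  └─ 4
   │     └─ 8
   │        └─ 1
   │           └─ 0
   │              └─ 3 *
   └─ 9
      └─ 9
         └─ 8
            └─ 4
               └─ 0 *
Counting every labelled node above: 30.

30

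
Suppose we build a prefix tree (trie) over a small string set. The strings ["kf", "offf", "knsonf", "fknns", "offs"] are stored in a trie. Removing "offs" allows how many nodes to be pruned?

After clearing the end-marker at "offs", prune upward until reaching a node still needed by another word.
The suffix "s" (1 node) is used only by "offs"; the node for "off" still has the child "f", so pruning stops there.
Nodes removed: 1

1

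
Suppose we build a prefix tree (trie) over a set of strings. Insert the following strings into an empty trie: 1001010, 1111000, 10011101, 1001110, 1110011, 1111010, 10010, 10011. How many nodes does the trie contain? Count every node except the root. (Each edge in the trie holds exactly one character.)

23

Count nodes per top-level branch (shared prefixes stored once):
  '1'-branch (10010, 1001010, 10011, 1001110, 10011101, 1110011, 1111000, 1111010): 23 nodes
Sum: 23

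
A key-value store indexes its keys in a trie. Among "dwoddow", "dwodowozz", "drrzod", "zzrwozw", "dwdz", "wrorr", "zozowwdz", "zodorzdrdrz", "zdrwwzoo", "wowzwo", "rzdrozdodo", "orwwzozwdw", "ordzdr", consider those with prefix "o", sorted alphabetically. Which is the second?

orwwzozwdw

DFS of the "o" subtree visits, in order: "ordzdr", "orwwzozwdw"
Position 2: orwwzozwdw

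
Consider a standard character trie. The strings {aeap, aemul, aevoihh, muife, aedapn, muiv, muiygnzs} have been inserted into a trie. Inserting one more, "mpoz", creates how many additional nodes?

Walking "mpoz" from the root, the first 1 characters ("m") follow existing edges; "p" is the first miss.
So 4 − 1 = 3 new nodes.

3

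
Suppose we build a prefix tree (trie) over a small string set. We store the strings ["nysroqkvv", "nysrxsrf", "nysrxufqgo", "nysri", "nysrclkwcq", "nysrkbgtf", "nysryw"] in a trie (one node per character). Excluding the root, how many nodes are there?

32

Insert word by word; a character creates a node only if that edge doesn't already exist:
  "nysroqkvv" → 9 new (n, y, s, r, o, q, k, v, v)
  "nysrxsrf" → prefix "nysr" already present; 4 new (x, s, r, f)
  "nysrxufqgo" → prefix "nysrx" already present; 5 new (u, f, q, g, o)
  "nysri" → prefix "nysr" already present; 1 new (i)
  "nysrclkwcq" → prefix "nysr" already present; 6 new (c, l, k, w, c, q)
  "nysrkbgtf" → prefix "nysr" already present; 5 new (k, b, g, t, f)
  "nysryw" → prefix "nysr" already present; 2 new (y, w)
Total nodes = 9 + 4 + 5 + 1 + 6 + 5 + 2 = 32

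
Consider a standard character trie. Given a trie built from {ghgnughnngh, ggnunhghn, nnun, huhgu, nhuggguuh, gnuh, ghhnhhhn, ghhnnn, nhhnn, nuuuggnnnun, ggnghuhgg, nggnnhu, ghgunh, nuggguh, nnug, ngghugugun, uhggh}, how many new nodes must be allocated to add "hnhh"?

3

The longest prefix of "hnhh" already in the trie is "h" (length 1).
So 4 − 1 = 3 new nodes.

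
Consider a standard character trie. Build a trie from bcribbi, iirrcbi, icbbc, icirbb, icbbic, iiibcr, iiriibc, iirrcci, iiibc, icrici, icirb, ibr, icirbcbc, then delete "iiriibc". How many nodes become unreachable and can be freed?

4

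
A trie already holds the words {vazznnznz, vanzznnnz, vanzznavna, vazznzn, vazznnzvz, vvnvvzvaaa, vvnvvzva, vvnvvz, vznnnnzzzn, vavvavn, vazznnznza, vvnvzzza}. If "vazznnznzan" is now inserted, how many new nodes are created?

Walking "vazznnznzan" from the root, the first 10 characters ("vazznnznza") follow existing edges; "n" is the first miss.
New nodes needed: |"vazznnznzan"| − 10 = 11 − 10 = 1.

1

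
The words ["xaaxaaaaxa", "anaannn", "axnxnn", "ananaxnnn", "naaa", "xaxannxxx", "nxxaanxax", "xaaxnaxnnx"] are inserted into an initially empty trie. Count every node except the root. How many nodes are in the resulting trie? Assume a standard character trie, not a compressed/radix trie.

53

Count nodes per top-level branch (shared prefixes stored once):
  'a'-branch (anaannn, ananaxnnn, axnxnn): 18 nodes
  'n'-branch (naaa, nxxaanxax): 12 nodes
  'x'-branch (xaaxaaaaxa, xaaxnaxnnx, xaxannxxx): 23 nodes
Sum: 53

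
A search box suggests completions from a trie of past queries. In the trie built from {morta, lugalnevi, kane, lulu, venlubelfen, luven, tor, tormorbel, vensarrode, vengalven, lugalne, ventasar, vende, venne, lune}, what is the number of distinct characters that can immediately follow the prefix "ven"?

The children of the "ven" node are the distinct next characters among strings starting with "ven".
Distinct next characters after "ven": d, g, l, n, s, t.
That node has 6 child edges.

6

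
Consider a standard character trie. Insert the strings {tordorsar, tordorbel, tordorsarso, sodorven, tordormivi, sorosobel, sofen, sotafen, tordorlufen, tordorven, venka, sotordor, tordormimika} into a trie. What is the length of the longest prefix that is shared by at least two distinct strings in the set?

Equivalently: take the maximum, over all pairs, of their longest common prefix length.
e.g. "tordorsar" and "tordorsarso" share the prefix "tordorsar" of length 9; no pair shares a longer one.
Longest shared-prefix length: 9

9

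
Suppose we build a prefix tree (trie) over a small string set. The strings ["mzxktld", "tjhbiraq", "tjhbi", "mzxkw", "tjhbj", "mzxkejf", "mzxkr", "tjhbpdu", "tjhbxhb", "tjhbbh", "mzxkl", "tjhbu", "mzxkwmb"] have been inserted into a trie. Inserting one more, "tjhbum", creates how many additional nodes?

"tjhbu" is already a path in the trie; the remaining "m" must be added.
Each of the 1 remaining characters creates one node.

1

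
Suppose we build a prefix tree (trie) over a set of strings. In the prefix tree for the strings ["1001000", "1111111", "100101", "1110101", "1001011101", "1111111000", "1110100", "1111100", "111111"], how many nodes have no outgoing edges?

6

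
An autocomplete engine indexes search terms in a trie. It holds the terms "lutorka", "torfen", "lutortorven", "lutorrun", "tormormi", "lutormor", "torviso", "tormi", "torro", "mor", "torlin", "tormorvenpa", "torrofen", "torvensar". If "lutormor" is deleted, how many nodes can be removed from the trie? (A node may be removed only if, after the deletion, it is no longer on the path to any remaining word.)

3

After clearing the end-marker at "lutormor", prune upward until reaching a node still needed by another word.
The suffix "mor" (3 nodes) is used only by "lutormor"; the node for "lutor" still has the child "k", so pruning stops there.
Nodes removed: 3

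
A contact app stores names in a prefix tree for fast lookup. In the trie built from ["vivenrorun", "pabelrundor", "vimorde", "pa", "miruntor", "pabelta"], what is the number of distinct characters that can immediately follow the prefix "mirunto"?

The children of the "mirunto" node are the distinct next characters among strings starting with "mirunto".
Characters that immediately follow "mirunto" among the stored strings: {r}.
That node has 1 child edge.

1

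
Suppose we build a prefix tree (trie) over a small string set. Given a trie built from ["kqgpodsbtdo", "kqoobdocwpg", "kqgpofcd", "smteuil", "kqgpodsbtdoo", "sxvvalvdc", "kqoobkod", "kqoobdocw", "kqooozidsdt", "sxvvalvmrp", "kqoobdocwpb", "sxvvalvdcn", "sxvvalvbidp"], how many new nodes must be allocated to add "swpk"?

3

The longest prefix of "swpk" already in the trie is "s" (length 1).
So 4 − 1 = 3 new nodes.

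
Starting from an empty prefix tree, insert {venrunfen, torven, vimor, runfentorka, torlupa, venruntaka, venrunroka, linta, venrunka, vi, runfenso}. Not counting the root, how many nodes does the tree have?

Count nodes per top-level branch (shared prefixes stored once):
  'l'-branch (linta): 5 nodes
  'r'-branch (runfenso, runfentorka): 13 nodes
  't'-branch (torlupa, torven): 10 nodes
  'v'-branch (venrunfen, venrunka, venrunroka, venruntaka, vi, vimor): 23 nodes
Sum: 51

51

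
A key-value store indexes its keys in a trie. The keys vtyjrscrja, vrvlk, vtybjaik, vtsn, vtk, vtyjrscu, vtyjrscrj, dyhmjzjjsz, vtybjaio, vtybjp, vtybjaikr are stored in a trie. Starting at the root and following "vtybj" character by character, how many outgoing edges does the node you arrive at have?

2

Walk "vtybj" from the root, arriving at one node.
Characters that immediately follow "vtybj" among the stored strings: {a, p}.
That node has 2 child edges.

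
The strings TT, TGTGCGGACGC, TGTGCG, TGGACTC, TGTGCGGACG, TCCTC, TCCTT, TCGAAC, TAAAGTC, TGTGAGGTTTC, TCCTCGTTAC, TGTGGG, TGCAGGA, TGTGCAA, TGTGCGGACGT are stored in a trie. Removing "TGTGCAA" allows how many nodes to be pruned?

A node on "TGTGCAA"'s path can go only if nothing else ends at it or branches off below it.
The suffix "AA" (2 nodes) is used only by "TGTGCAA"; the node for "TGTGC" still has the child "G", so pruning stops there.
Nodes removed: 2

2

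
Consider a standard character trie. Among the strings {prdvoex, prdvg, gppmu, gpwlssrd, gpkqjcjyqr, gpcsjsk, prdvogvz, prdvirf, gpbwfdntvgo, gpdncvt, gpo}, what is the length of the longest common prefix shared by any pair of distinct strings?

5

Look for the deepest trie node that still has at least two words in its subtree.
e.g. "prdvoex" and "prdvogvz" share the prefix "prdvo" of length 5; no pair shares a longer one.
Longest shared-prefix length: 5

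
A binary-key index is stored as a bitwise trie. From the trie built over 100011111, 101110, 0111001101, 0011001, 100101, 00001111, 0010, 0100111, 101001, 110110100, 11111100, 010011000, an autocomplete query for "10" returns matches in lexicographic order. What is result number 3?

Words with prefix "10", in lexicographic order: "100011111", "100101", "101001", "101110"
The 3rd is 101001.

101001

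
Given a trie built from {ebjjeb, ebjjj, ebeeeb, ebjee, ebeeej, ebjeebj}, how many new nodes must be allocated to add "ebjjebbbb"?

"ebjjeb" is already a path in the trie; the remaining "bbb" must be added.
Each of the 3 remaining characters creates one node.

3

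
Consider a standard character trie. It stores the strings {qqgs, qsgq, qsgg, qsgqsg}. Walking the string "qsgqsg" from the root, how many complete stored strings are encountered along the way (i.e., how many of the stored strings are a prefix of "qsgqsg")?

Traverse "qsgqsg" character by character; count nodes along the way that are marked as word ends.
Prefixes of the query that are stored words: "qsgq", "qsgqsg"
Count: 2

2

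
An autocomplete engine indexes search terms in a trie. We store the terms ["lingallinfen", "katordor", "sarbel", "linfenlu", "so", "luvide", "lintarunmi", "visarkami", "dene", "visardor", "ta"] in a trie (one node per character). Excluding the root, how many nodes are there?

Trace insertions, counting only characters that open a new branch:
  "lingallinfen" → 12 new (l, i, n, g, a, l, l, i, n, f, e, n)
  "katordor" → 8 new (k, a, t, o, r, d, o, r)
  "sarbel" → 6 new (s, a, r, b, e, l)
  "linfenlu" → prefix "lin" already present; 5 new (f, e, n, l, u)
  "so" → prefix "s" already present; 1 new (o)
  "luvide" → prefix "l" already present; 5 new (u, v, i, d, e)
  "lintarunmi" → prefix "lin" already present; 7 new (t, a, r, u, n, m, i)
  "visarkami" → 9 new (v, i, s, a, r, k, a, m, i)
  "dene" → 4 new (d, e, n, e)
  "visardor" → prefix "visar" already present; 3 new (d, o, r)
  "ta" → 2 new (t, a)
Total nodes = 12 + 8 + 6 + 5 + 1 + 5 + 7 + 9 + 4 + 3 + 2 = 62

62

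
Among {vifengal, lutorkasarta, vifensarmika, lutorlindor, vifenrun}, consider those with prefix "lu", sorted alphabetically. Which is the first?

Words with prefix "lu", in lexicographic order: "lutorkasarta", "lutorlindor"
Position 1: lutorkasarta

lutorkasarta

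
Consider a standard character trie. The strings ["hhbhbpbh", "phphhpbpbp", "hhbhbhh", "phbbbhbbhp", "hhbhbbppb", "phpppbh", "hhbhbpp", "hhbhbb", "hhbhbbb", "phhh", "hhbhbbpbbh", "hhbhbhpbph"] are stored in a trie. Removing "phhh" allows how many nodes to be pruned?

2

After clearing the end-marker at "phhh", prune upward until reaching a node still needed by another word.
The suffix "hh" (2 nodes) is used only by "phhh"; the node for "ph" still has the child "p", so pruning stops there.
Nodes removed: 2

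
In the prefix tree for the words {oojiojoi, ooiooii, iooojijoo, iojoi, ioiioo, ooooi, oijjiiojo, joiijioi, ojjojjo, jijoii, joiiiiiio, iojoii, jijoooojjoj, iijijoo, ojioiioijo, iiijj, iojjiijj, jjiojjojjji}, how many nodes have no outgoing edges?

A leaf is a node with no children — equivalently, the end of a word that is not a proper prefix of any other stored word.
Those words: "iiijj", "iijijoo", "ioiioo", "iojjiijj", "iojoii", "iooojijoo", "jijoii", "jijoooojjoj", "jjiojjojjji", "joiiiiiio", "joiijioi", "oijjiiojo", "ojioiioijo", "ojjojjo", "ooiooii", "oojiojoi", "ooooi"
Leaf count: 17

17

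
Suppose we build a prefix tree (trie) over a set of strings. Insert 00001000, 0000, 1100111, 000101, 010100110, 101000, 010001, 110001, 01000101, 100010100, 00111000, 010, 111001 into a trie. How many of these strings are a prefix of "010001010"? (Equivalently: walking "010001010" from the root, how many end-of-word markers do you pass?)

3

Check each prefix of "010001010" against the stored set — each match is an end-marker on the path.
Prefixes of the query that are stored words: "010", "010001", "01000101"
Count: 3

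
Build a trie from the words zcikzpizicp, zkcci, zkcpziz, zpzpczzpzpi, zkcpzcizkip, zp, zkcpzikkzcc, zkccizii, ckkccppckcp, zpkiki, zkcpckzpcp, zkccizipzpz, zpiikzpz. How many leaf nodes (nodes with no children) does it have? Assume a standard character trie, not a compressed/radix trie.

11

Leaves are exactly the stored words that no other stored word extends.
Those words: "ckkccppckcp", "zcikzpizicp", "zkccizii", "zkccizipzpz", "zkcpckzpcp", "zkcpzcizkip", "zkcpzikkzcc", "zkcpziz", "zpiikzpz", "zpkiki", "zpzpczzpzpi"
Leaf count: 11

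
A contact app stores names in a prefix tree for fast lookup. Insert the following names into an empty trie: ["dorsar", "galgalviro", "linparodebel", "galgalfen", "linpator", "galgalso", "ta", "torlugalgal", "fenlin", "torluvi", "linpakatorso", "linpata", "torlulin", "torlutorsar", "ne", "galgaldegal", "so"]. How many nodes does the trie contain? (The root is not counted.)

Trace insertions, counting only characters that open a new branch:
  "dorsar" → 6 new (d, o, r, s, a, r)
  "galgalviro" → 10 new (g, a, l, g, a, l, v, i, r, o)
  "linparodebel" → 12 new (l, i, n, p, a, r, o, d, e, b, e, l)
  "galgalfen" → prefix "galgal" already present; 3 new (f, e, n)
  "linpator" → prefix "linpa" already present; 3 new (t, o, r)
  "galgalso" → prefix "galgal" already present; 2 new (s, o)
  "ta" → 2 new (t, a)
  "torlugalgal" → prefix "t" already present; 10 new (o, r, l, u, g, a, l, g, a, l)
  "fenlin" → 6 new (f, e, n, l, i, n)
  "torluvi" → prefix "torlu" already present; 2 new (v, i)
  "linpakatorso" → prefix "linpa" already present; 7 new (k, a, t, o, r, s, o)
  "linpata" → prefix "linpat" already present; 1 new (a)
  "torlulin" → prefix "torlu" already present; 3 new (l, i, n)
  "torlutorsar" → prefix "torlu" already present; 6 new (t, o, r, s, a, r)
  "ne" → 2 new (n, e)
  "galgaldegal" → prefix "galgal" already present; 5 new (d, e, g, a, l)
  "so" → 2 new (s, o)
Total nodes = 6 + 10 + 12 + 3 + 3 + 2 + 2 + 10 + 6 + 2 + 7 + 1 + 3 + 6 + 2 + 5 + 2 = 82

82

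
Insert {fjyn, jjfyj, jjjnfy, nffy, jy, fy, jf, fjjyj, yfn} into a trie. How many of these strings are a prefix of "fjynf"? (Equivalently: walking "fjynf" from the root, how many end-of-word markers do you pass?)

Traverse "fjynf" character by character; count nodes along the way that are marked as word ends.
Prefixes of the query that are stored words: "fjyn"
Count: 1

1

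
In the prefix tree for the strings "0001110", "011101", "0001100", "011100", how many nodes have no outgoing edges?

4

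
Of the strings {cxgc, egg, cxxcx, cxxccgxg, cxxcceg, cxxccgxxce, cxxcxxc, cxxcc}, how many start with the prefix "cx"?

Filter for entries beginning with "cx":
Words under "cx": cxgc, cxxcc, cxxcceg, cxxccgxg, cxxccgxxce, cxxcx, cxxcxxc
Count: 7

7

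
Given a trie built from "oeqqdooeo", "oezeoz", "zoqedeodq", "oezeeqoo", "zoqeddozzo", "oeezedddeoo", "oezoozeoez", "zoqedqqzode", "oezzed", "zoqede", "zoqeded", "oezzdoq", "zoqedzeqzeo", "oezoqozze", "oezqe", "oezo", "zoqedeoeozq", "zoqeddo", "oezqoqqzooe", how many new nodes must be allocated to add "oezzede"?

Walking "oezzede" from the root, the first 6 characters ("oezzed") follow existing edges; "e" is the first miss.
So 7 − 6 = 1 new nodes.

1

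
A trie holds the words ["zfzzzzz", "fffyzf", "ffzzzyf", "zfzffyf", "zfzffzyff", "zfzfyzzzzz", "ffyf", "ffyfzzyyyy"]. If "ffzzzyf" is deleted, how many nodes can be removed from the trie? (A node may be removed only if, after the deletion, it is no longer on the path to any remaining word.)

After clearing the end-marker at "ffzzzyf", prune upward until reaching a node still needed by another word.
The suffix "zzzyf" (5 nodes) is used only by "ffzzzyf"; the node for "ff" still has the child "f", so pruning stops there.
Nodes removed: 5

5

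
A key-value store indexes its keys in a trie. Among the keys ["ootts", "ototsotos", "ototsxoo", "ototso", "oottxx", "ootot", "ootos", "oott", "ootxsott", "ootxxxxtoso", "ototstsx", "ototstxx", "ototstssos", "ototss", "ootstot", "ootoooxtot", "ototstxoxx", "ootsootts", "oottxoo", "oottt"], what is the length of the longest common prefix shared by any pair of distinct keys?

7

Look for the deepest trie node that still has at least two words in its subtree.
"ototstssos" and "ototstsx" agree on "ototsts" (7 characters) before diverging; nothing deeper is shared.
Longest shared-prefix length: 7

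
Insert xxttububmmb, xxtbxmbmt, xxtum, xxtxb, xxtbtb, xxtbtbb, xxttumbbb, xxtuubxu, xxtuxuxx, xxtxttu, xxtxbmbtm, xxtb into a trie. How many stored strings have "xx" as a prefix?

12

Walk to "xx"; the words in its subtree are exactly those with that prefix.
Words under "xx": xxtb, xxtbtb, xxtbtbb, xxtbxmbmt, xxttububmmb, xxttumbbb, xxtum, xxtuubxu, xxtuxuxx, xxtxb, xxtxbmbtm, xxtxttu
Count: 12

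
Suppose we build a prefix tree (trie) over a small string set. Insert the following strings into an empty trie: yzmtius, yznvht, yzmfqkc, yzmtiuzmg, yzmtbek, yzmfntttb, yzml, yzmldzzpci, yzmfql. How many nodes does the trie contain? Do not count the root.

Insert word by word; a character creates a node only if that edge doesn't already exist:
  "yzmtius" → 7 new (y, z, m, t, i, u, s)
  "yznvht" → prefix "yz" already present; 4 new (n, v, h, t)
  "yzmfqkc" → prefix "yzm" already present; 4 new (f, q, k, c)
  "yzmtiuzmg" → prefix "yzmtiu" already present; 3 new (z, m, g)
  "yzmtbek" → prefix "yzmt" already present; 3 new (b, e, k)
  "yzmfntttb" → prefix "yzmf" already present; 5 new (n, t, t, t, b)
  "yzml" → prefix "yzm" already present; 1 new (l)
  "yzmldzzpci" → prefix "yzml" already present; 6 new (d, z, z, p, c, i)
  "yzmfql" → prefix "yzmfq" already present; 1 new (l)
Total nodes = 7 + 4 + 4 + 3 + 3 + 5 + 1 + 6 + 1 = 34

34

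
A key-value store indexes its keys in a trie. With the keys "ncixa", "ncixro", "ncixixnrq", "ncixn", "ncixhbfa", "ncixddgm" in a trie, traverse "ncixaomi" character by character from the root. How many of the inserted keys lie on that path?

Walk "ncixaomi" from the root; an end-of-word marker is hit whenever a stored word is a prefix of "ncixaomi".
Prefixes of the query that are stored words: "ncixa"
Count: 1

1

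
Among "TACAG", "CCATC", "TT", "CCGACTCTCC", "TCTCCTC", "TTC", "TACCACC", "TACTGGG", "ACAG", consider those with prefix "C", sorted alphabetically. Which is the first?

DFS of the "C" subtree visits, in order: "CCATC", "CCGACTCTCC"
Position 1: CCATC

CCATC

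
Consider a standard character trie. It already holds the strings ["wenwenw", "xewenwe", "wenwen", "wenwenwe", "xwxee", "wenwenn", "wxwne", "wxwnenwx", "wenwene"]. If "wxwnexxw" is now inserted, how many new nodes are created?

The longest prefix of "wxwnexxw" already in the trie is "wxwne" (length 5).
So 8 − 5 = 3 new nodes.

3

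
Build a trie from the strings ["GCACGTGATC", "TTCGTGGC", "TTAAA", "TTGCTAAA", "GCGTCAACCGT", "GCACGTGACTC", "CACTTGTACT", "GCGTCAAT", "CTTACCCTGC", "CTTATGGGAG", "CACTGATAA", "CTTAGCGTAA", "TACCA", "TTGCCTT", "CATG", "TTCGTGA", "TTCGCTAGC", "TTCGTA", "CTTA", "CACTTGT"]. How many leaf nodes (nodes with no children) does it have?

18

Leaves are exactly the stored words that no other stored word extends.
Those words: "CACTGATAA", "CACTTGTACT", "CATG", "CTTACCCTGC", "CTTAGCGTAA", "CTTATGGGAG", "GCACGTGACTC", "GCACGTGATC", "GCGTCAACCGT", "GCGTCAAT", "TACCA", "TTAAA", "TTCGCTAGC", "TTCGTA", "TTCGTGA", "TTCGTGGC", "TTGCCTT", "TTGCTAAA"
Leaf count: 18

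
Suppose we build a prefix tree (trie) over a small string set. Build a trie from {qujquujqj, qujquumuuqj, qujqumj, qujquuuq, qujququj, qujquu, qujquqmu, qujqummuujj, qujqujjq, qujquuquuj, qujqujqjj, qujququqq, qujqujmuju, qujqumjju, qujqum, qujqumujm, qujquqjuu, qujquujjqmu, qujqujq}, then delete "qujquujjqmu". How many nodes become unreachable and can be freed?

Walk "qujquujjqmu" from the leaf back toward the root, removing each node that no remaining word uses.
The suffix "jqmu" (4 nodes) is used only by "qujquujjqmu"; the node for "qujquuj" still has the child "q", so pruning stops there.
Nodes removed: 4

4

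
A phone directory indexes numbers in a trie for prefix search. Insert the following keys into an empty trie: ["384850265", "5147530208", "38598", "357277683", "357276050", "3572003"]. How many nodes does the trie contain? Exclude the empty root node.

Insert word by word; a character creates a node only if that edge doesn't already exist:
  "384850265" → 9 new (3, 8, 4, 8, 5, 0, 2, 6, 5)
  "5147530208" → 10 new (5, 1, 4, 7, 5, 3, 0, 2, 0, 8)
  "38598" → prefix "38" already present; 3 new (5, 9, 8)
  "357277683" → prefix "3" already present; 8 new (5, 7, 2, 7, 7, 6, 8, 3)
  "357276050" → prefix "35727" already present; 4 new (6, 0, 5, 0)
  "3572003" → prefix "3572" already present; 3 new (0, 0, 3)
Total nodes = 9 + 10 + 3 + 8 + 4 + 3 = 37

37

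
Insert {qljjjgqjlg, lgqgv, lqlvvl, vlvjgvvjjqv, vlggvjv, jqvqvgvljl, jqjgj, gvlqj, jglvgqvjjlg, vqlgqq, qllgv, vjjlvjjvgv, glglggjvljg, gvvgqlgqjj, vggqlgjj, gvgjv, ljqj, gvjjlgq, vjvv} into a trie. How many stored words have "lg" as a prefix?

Walk to "lg"; the words in its subtree are exactly those with that prefix.
Matches: "lgqgv"
Count: 1

1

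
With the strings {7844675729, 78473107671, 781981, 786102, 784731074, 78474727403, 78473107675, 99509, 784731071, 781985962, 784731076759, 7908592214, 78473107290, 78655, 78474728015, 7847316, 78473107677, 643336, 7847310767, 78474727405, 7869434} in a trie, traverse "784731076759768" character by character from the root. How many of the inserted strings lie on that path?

3

Check each prefix of "784731076759768" against the stored set — each match is an end-marker on the path.
Prefixes of the query that are stored words: "7847310767", "78473107675", "784731076759"
Count: 3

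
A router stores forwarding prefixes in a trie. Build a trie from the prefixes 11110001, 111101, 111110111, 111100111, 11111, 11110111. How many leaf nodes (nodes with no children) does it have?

Leaves are exactly the stored words that no other stored word extends.
Those words: "11110001", "111100111", "11110111", "111110111"
Leaf count: 4

4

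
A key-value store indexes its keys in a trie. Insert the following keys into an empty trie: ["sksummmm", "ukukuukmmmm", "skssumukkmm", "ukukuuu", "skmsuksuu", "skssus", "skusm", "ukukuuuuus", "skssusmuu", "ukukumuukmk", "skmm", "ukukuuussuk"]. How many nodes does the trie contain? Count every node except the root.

56

Insert word by word; a character creates a node only if that edge doesn't already exist:
  "sksummmm" → 8 new (s, k, s, u, m, m, m, m)
  "ukukuukmmmm" → 11 new (u, k, u, k, u, u, k, m, m, m, m)
  "skssumukkmm" → prefix "sks" already present; 8 new (s, u, m, u, k, k, m, m)
  "ukukuuu" → prefix "ukukuu" already present; 1 new (u)
  "skmsuksuu" → prefix "sk" already present; 7 new (m, s, u, k, s, u, u)
  "skssus" → prefix "skssu" already present; 1 new (s)
  "skusm" → prefix "sk" already present; 3 new (u, s, m)
  "ukukuuuuus" → prefix "ukukuuu" already present; 3 new (u, u, s)
  "skssusmuu" → prefix "skssus" already present; 3 new (m, u, u)
  "ukukumuukmk" → prefix "ukuku" already present; 6 new (m, u, u, k, m, k)
  "skmm" → prefix "skm" already present; 1 new (m)
  "ukukuuussuk" → prefix "ukukuuu" already present; 4 new (s, s, u, k)
Total nodes = 8 + 11 + 8 + 1 + 7 + 1 + 3 + 3 + 3 + 6 + 1 + 4 = 56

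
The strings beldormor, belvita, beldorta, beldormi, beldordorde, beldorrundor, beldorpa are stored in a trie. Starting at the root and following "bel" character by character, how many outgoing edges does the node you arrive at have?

Follow the path "bel" to its node, then look at its outgoing edges.
Characters that immediately follow "bel" among the stored strings: {d, v}.
That node has 2 child edges.

2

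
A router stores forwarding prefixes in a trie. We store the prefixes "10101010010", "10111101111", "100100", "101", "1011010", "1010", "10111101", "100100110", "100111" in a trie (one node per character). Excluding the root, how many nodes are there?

31

Trie structure (* marks end of a word):
(root)
└─ 1
   └─ 0
      ├─ 0
      │  └─ 1
      │     ├─ 0
      │     │  └─ 0 *
      │     │     └─ 1
      │     │        └─ 1
      │     │           └─ 0 *
      │     └─ 1
      │        └─ 1 *
      └─ 1 *
         ├─ 0 *
         │  └─ 1
         │     └─ 0
         │        └─ 1
         │           └─ 0
         │              └─ 0
         │                 └─ 1
         │                    └─ 0 *
         └─ 1
            ├─ 0
            │  └─ 1
            │     └─ 0 *
            └─ 1
               └─ 1
                  └─ 0
                     └─ 1 *
                        └─ 1
                           └─ 1
                              └─ 1 *
Counting every labelled node above: 31.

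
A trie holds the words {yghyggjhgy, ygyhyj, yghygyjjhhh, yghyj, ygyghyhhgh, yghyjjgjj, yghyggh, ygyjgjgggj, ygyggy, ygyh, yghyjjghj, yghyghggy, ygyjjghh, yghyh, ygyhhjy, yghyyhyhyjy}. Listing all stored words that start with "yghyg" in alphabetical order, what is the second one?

Filter for "yghyg…" and sort: "yghyggh", "yghyggjhgy", "yghyghggy", "yghygyjjhhh"
The 2nd is yghyggjhgy.

yghyggjhgy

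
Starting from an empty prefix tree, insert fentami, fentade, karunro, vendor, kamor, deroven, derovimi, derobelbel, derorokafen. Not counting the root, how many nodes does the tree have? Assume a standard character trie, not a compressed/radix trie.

48

Count nodes per top-level branch (shared prefixes stored once):
  'd'-branch (derobelbel, derorokafen, deroven, derovimi): 23 nodes
  'f'-branch (fentade, fentami): 9 nodes
  'k'-branch (kamor, karunro): 10 nodes
  'v'-branch (vendor): 6 nodes
Sum: 48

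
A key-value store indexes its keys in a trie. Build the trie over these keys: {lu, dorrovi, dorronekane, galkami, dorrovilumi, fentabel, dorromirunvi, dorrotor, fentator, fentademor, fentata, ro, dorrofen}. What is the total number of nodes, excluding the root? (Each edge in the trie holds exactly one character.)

For each word, the new-node count is its length minus the longest prefix already in the trie:
  "lu" → 2 new (l, u)
  "dorrovi" → 7 new (d, o, r, r, o, v, i)
  "dorronekane" → prefix "dorro" already present; 6 new (n, e, k, a, n, e)
  "galkami" → 7 new (g, a, l, k, a, m, i)
  "dorrovilumi" → prefix "dorrovi" already present; 4 new (l, u, m, i)
  "fentabel" → 8 new (f, e, n, t, a, b, e, l)
  "dorromirunvi" → prefix "dorro" already present; 7 new (m, i, r, u, n, v, i)
  "dorrotor" → prefix "dorro" already present; 3 new (t, o, r)
  "fentator" → prefix "fenta" already present; 3 new (t, o, r)
  "fentademor" → prefix "fenta" already present; 5 new (d, e, m, o, r)
  "fentata" → prefix "fentat" already present; 1 new (a)
  "ro" → 2 new (r, o)
  "dorrofen" → prefix "dorro" already present; 3 new (f, e, n)
Total nodes = 2 + 7 + 6 + 7 + 4 + 8 + 7 + 3 + 3 + 5 + 1 + 2 + 3 = 58

58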